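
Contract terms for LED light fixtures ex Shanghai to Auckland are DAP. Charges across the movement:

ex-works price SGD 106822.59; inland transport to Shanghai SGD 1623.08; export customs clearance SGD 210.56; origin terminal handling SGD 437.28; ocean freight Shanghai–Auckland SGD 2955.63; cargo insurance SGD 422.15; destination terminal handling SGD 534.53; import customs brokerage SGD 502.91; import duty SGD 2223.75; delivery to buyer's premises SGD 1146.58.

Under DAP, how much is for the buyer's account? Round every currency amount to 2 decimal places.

DAP: the seller bears all costs to the named destination except import duty and clearance.
Seller's account: goods 106822.59 + inland to port 1623.08 + export clearance 210.56 + origin terminal 437.28 + freight 2955.63 + insurance 422.15 + destination terminal 534.53 + delivery 1146.58 = 114152.40
Buyer's account: brokerage 502.91 + duty 2223.75 = 2726.66

Buyer's account: SGD 2726.66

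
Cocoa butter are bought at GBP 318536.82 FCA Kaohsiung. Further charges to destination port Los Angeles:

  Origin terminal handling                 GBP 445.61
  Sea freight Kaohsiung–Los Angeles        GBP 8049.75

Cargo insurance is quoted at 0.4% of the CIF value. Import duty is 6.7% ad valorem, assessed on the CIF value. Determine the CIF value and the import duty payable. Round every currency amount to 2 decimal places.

Let C be the CIF value. C = FCA price + pre-shipment costs + freight + 0.4% × C
C − 0.4% × C = 318536.82 + 445.61 + 8049.75
0.996 × C = 327032.18
C = 327032.18 / 0.996 = 328345.56
Insurance premium = 0.4% × 328345.56 = 1313.38
Import duty = 328345.56 × 6.7% = 21999.15

CIF value: GBP 328345.56; import duty: GBP 21999.15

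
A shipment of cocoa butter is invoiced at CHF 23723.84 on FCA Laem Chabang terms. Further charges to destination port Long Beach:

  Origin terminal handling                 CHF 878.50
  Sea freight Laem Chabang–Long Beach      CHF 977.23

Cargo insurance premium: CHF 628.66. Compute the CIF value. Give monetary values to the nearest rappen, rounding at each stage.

CIF = FCA price + pre-shipment costs + freight + insurance
CIF = 23723.84 + 878.50 + 977.23 + 628.66 = 26208.23

CIF value: CHF 26208.23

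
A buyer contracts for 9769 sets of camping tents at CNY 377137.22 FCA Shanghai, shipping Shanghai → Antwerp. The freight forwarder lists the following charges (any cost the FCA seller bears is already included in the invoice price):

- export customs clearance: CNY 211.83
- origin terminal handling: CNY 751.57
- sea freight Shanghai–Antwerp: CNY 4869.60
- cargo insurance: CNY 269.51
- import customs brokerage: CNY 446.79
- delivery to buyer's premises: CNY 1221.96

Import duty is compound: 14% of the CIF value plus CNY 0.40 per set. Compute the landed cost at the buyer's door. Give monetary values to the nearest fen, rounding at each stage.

Total landed cost: CNY 442228.16

FCA: the seller delivers export-cleared goods to the carrier; the buyer bears costs from that point.
Already in the invoice (seller's account under FCA): export clearance — exclude.
CIF value = FCA price + origin terminal + freight + insurance = 377137.22 + 751.57 + 4869.60 + 269.51 = 383027.90
Ad valorem component: 383027.90 × 14% = 53623.91
Specific component: 9769 × 0.40 = 3907.60
Import duty = 53623.91 + 3907.60 = 57531.51
Buyer bears: origin terminal 751.57 + freight 4869.60 + insurance 269.51 + brokerage 446.79 + delivery 1221.96 + duty 57531.51 = 65090.94
Landed cost = invoice 377137.22 + 65090.94 = 442228.16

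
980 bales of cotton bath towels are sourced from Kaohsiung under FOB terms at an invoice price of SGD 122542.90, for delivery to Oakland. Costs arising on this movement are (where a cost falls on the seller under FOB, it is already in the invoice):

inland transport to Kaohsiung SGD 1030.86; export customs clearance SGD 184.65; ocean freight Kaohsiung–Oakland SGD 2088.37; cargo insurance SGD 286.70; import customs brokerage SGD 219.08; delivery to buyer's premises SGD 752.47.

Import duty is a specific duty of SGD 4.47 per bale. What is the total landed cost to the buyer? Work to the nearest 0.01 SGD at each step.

Total landed cost: SGD 130270.12

FOB: the seller bears costs until goods are on board at the origin port; the buyer bears freight, insurance and all costs thereafter.
Already in the invoice (seller's account under FOB): inland to port, export clearance — exclude.
CIF value = FOB price + freight + insurance = 122542.90 + 2088.37 + 286.70 = 124917.97
Import duty = 980 × 4.47 = 4380.60
Buyer bears: freight 2088.37 + insurance 286.70 + brokerage 219.08 + delivery 752.47 + duty 4380.60 = 7727.22
Landed cost = invoice 122542.90 + 7727.22 = 130270.12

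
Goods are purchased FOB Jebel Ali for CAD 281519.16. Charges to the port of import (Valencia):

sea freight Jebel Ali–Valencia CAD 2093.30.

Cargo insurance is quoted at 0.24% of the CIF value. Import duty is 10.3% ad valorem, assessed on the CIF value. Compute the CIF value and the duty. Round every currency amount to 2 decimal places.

CIF value: CAD 284294.77; import duty: CAD 29282.36

Let C be the CIF value. C = FOB price + freight + 0.24% × C
C − 0.24% × C = 281519.16 + 2093.30
0.9976 × C = 283612.46
C = 283612.46 / 0.9976 = 284294.77
Insurance premium = 0.24% × 284294.77 = 682.31
Import duty = 284294.77 × 10.3% = 29282.36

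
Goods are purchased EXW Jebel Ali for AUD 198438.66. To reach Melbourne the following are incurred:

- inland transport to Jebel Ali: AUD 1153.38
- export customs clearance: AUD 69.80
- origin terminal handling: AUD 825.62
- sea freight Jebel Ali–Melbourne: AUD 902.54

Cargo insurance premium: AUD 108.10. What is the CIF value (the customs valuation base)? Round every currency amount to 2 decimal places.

CIF = EXW price + pre-shipment costs + freight + insurance
CIF = 198438.66 + 1153.38 + 69.80 + 825.62 + 902.54 + 108.10 = 201498.10

CIF value: AUD 201498.10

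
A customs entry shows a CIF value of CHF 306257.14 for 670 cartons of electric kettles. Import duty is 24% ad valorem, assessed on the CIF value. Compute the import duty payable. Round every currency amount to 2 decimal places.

Import duty: CHF 73501.71

Import duty = 306257.14 × 24% = 73501.71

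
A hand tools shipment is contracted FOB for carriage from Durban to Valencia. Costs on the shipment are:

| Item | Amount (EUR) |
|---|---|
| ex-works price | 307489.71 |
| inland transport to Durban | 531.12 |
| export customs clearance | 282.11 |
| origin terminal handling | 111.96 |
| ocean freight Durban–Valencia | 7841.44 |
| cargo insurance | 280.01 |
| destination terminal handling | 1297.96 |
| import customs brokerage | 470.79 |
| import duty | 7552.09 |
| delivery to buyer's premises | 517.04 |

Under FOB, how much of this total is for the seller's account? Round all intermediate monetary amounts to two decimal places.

Seller's account: EUR 308414.90

FOB: the seller bears costs until goods are on board at the origin port; the buyer bears freight, insurance and all costs thereafter.
Seller's account: goods 307489.71 + inland to port 531.12 + export clearance 282.11 + origin terminal 111.96 = 308414.90
Buyer's account: freight 7841.44 + insurance 280.01 + destination terminal 1297.96 + brokerage 470.79 + duty 7552.09 + delivery 517.04 = 17959.33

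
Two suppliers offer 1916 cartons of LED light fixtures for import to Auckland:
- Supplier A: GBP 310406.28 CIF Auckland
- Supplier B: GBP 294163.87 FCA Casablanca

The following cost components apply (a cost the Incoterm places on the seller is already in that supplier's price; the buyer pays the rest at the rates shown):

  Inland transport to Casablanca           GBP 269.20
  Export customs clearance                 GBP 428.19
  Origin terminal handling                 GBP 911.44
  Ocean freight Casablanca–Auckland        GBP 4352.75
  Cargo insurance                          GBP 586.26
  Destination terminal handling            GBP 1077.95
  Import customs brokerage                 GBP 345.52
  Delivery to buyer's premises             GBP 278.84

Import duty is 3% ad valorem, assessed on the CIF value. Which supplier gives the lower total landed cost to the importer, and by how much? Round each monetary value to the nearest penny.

Supplier B is cheaper by GBP 10703.72

Supplier A (CIF):
The CIF price already equals the CIF value: 310406.28
Import duty = 310406.28 × 3% = 9312.19
Buyer bears (A): 1077.95 + 345.52 + 278.84 = 1702.31
Landed cost (A) = invoice 310406.28 + 1702.31 + duty 9312.19 = 321420.78
Supplier B (FCA):
CIF value = FCA price + origin terminal + freight + insurance = 294163.87 + 911.44 + 4352.75 + 586.26 = 300014.32
Import duty = 300014.32 × 3% = 9000.43
Buyer bears (B): 911.44 + 4352.75 + 586.26 + 1077.95 + 345.52 + 278.84 = 7552.76
Landed cost (B) = invoice 294163.87 + 7552.76 + duty 9000.43 = 310717.06
Difference = |321420.78 − 310717.06| = 10703.72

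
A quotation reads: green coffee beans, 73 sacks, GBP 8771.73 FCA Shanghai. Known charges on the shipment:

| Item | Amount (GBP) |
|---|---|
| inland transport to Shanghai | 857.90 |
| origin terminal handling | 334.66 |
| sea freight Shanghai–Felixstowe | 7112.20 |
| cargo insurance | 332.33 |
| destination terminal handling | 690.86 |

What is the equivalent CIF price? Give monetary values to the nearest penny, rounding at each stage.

CIF price: GBP 16550.92

Not relevant to the conversion: inland to port — on the seller under both FCA and CIF; already in the FCA price and stays in the CIF price. destination terminal — on the buyer under both terms; not part of either seller's price.
From FCA to CIF, the seller additionally bears: origin terminal, freight, insurance.
CIF price = 8771.73 + 334.66 + 7112.20 + 332.33 = 16550.92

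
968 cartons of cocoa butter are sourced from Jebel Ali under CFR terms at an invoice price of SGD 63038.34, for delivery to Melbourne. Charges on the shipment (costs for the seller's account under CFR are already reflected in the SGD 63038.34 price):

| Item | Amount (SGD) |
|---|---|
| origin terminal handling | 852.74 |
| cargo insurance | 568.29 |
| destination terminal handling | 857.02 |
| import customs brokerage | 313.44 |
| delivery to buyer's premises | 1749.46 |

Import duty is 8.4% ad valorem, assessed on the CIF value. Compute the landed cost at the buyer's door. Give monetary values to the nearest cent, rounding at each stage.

Total landed cost: SGD 71869.51

CFR: the seller pays costs through ocean freight to the destination port, but not insurance.
Already in the invoice (seller's account under CFR): origin terminal — exclude.
CIF value = CFR price + insurance = 63038.34 + 568.29 = 63606.63
Import duty = 63606.63 × 8.4% = 5342.96
Buyer bears: insurance 568.29 + destination terminal 857.02 + brokerage 313.44 + delivery 1749.46 + duty 5342.96 = 8831.17
Landed cost = invoice 63038.34 + 8831.17 = 71869.51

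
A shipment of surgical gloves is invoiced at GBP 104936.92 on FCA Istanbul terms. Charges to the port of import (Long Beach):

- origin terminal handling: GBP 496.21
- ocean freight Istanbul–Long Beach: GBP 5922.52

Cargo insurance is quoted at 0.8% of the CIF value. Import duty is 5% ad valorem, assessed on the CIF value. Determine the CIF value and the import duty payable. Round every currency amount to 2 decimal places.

Let C be the CIF value. C = FCA price + pre-shipment costs + freight + 0.8% × C
C − 0.8% × C = 104936.92 + 496.21 + 5922.52
0.992 × C = 111355.65
C = 111355.65 / 0.992 = 112253.68
Insurance premium = 0.8% × 112253.68 = 898.03
Import duty = 112253.68 × 5% = 5612.68

CIF value: GBP 112253.68; import duty: GBP 5612.68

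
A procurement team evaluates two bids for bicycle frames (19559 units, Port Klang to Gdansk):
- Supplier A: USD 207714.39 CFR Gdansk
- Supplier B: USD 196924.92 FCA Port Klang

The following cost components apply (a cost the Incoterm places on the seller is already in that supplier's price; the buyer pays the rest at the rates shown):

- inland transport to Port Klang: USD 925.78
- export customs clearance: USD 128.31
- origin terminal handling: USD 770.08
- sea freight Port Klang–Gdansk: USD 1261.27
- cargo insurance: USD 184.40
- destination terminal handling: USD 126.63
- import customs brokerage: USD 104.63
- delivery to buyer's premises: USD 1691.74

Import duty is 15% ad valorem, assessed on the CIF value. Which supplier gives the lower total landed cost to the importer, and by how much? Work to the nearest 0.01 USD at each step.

Supplier B is cheaper by USD 10071.84

Supplier A (CFR):
CIF value = CFR price + insurance = 207714.39 + 184.40 = 207898.79
Import duty = 207898.79 × 15% = 31184.82
Buyer bears (A): 184.40 + 126.63 + 104.63 + 1691.74 = 2107.40
Landed cost (A) = invoice 207714.39 + 2107.40 + duty 31184.82 = 241006.61
Supplier B (FCA):
CIF value = FCA price + origin terminal + freight + insurance = 196924.92 + 770.08 + 1261.27 + 184.40 = 199140.67
Import duty = 199140.67 × 15% = 29871.10
Buyer bears (B): 770.08 + 1261.27 + 184.40 + 126.63 + 104.63 + 1691.74 = 4138.75
Landed cost (B) = invoice 196924.92 + 4138.75 + duty 29871.10 = 230934.77
Difference = |241006.61 − 230934.77| = 10071.84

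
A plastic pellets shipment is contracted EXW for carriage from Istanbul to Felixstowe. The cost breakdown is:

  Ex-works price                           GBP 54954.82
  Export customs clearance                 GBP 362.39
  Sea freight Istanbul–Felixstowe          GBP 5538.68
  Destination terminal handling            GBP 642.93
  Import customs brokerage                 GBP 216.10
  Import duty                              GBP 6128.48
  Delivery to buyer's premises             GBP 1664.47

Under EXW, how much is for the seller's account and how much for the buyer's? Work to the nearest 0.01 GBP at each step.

Seller: GBP 54954.82; buyer: GBP 14553.05

EXW: the seller makes goods available at their premises; the buyer bears all onward costs.
Seller's account: goods 54954.82 = 54954.82
Buyer's account: export clearance 362.39 + freight 5538.68 + destination terminal 642.93 + brokerage 216.10 + duty 6128.48 + delivery 1664.47 = 14553.05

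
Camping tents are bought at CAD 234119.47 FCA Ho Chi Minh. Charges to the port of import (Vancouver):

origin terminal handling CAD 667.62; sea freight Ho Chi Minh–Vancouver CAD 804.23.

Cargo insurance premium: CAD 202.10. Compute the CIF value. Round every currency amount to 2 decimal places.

CIF = FCA price + pre-shipment costs + freight + insurance
CIF = 234119.47 + 667.62 + 804.23 + 202.10 = 235793.42

CIF value: CAD 235793.42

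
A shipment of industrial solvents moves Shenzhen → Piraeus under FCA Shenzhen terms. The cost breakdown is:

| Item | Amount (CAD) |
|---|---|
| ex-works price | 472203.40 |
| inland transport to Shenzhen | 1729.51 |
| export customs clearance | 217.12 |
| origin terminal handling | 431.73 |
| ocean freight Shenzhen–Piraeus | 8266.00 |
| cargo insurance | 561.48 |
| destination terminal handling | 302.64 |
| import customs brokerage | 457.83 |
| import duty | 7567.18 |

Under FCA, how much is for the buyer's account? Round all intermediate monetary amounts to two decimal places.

FCA: the seller delivers export-cleared goods to the carrier; the buyer bears costs from that point.
Seller's account: goods 472203.40 + inland to port 1729.51 + export clearance 217.12 = 474150.03
Buyer's account: origin terminal 431.73 + freight 8266.00 + insurance 561.48 + destination terminal 302.64 + brokerage 457.83 + duty 7567.18 = 17586.86

Buyer's account: CAD 17586.86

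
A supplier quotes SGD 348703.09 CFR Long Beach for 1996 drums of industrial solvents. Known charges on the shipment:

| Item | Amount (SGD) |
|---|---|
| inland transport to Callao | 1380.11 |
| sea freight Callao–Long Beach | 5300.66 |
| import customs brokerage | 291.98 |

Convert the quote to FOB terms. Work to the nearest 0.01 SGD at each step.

Not relevant to the conversion: inland to port — on the seller under both CFR and FOB; already in the CFR price and stays in the FOB price. brokerage — on the buyer under both terms; not part of either seller's price.
From CFR to FOB, the seller no longer bears: freight.
FOB price = 348703.09 − 5300.66 = 343402.43

FOB price: SGD 343402.43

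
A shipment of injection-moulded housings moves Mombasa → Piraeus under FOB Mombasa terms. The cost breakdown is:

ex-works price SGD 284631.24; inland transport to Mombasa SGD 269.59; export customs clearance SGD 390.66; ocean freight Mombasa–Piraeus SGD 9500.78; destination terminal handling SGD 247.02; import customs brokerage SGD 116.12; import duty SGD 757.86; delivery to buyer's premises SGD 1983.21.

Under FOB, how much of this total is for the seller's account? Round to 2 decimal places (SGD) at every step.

FOB: the seller bears costs until goods are on board at the origin port; the buyer bears freight, insurance and all costs thereafter.
Seller's account: goods 284631.24 + inland to port 269.59 + export clearance 390.66 = 285291.49
Buyer's account: freight 9500.78 + destination terminal 247.02 + brokerage 116.12 + duty 757.86 + delivery 1983.21 = 12604.99

Seller's account: SGD 285291.49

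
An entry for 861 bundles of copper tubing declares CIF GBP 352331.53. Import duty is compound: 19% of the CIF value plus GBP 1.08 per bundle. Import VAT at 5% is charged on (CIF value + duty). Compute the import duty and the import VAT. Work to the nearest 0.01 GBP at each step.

Import duty: GBP 67872.87; import VAT: GBP 21010.22

Ad valorem component: 352331.53 × 19% = 66942.99
Specific component: 861 × 1.08 = 929.88
Import duty = 66942.99 + 929.88 = 67872.87
VAT base = CIF + duty = 352331.53 + 67872.87 = 420204.40
Import VAT = 420204.40 × 5% = 21010.22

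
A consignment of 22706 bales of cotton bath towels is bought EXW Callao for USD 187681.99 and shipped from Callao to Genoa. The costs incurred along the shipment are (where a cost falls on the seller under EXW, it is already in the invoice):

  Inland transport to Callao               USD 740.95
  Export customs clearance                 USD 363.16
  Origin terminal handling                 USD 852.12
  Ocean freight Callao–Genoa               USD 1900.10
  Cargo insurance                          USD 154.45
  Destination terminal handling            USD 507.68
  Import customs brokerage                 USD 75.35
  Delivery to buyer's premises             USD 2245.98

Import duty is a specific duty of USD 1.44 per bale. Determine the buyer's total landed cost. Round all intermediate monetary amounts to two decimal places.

EXW: the seller makes goods available at their premises; the buyer bears all onward costs.
CIF value = EXW price + inland to port + export clearance + origin terminal + freight + insurance = 187681.99 + 740.95 + 363.16 + 852.12 + 1900.10 + 154.45 = 191692.77
Import duty = 22706 × 1.44 = 32696.64
Buyer bears: inland to port 740.95 + export clearance 363.16 + origin terminal 852.12 + freight 1900.10 + insurance 154.45 + destination terminal 507.68 + brokerage 75.35 + delivery 2245.98 + duty 32696.64 = 39536.43
Landed cost = invoice 187681.99 + 39536.43 = 227218.42

Total landed cost: USD 227218.42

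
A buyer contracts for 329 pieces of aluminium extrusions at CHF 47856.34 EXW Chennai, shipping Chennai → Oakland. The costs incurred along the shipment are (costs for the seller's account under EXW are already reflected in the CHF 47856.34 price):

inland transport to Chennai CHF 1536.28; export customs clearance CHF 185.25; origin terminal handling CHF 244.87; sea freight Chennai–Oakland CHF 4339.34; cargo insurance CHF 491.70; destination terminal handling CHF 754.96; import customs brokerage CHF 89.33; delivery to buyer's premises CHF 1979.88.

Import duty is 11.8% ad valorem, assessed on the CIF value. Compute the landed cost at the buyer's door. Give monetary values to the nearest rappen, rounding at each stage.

EXW: the seller makes goods available at their premises; the buyer bears all onward costs.
CIF value = EXW price + inland to port + export clearance + origin terminal + freight + insurance = 47856.34 + 1536.28 + 185.25 + 244.87 + 4339.34 + 491.70 = 54653.78
Import duty = 54653.78 × 11.8% = 6449.15
Buyer bears: inland to port 1536.28 + export clearance 185.25 + origin terminal 244.87 + freight 4339.34 + insurance 491.70 + destination terminal 754.96 + brokerage 89.33 + delivery 1979.88 + duty 6449.15 = 16070.76
Landed cost = invoice 47856.34 + 16070.76 = 63927.10

Total landed cost: CHF 63927.10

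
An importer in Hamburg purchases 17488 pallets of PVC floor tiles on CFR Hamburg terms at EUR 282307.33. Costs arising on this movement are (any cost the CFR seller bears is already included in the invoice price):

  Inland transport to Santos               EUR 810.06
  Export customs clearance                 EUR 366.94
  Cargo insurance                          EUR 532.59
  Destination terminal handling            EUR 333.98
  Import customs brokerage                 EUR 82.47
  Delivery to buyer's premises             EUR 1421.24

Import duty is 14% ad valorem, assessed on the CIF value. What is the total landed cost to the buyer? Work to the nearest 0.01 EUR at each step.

CFR: the seller pays costs through ocean freight to the destination port, but not insurance.
Already in the invoice (seller's account under CFR): inland to port, export clearance — exclude.
CIF value = CFR price + insurance = 282307.33 + 532.59 = 282839.92
Import duty = 282839.92 × 14% = 39597.59
Buyer bears: insurance 532.59 + destination terminal 333.98 + brokerage 82.47 + delivery 1421.24 + duty 39597.59 = 41967.87
Landed cost = invoice 282307.33 + 41967.87 = 324275.20

Total landed cost: EUR 324275.20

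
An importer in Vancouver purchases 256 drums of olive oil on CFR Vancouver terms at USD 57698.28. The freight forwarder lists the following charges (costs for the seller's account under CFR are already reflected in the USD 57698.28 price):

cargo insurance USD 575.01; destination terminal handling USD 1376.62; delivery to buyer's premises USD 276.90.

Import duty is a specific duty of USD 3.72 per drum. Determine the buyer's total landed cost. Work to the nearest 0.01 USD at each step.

CFR: the seller pays costs through ocean freight to the destination port, but not insurance.
CIF value = CFR price + insurance = 57698.28 + 575.01 = 58273.29
Import duty = 256 × 3.72 = 952.32
Buyer bears: insurance 575.01 + destination terminal 1376.62 + delivery 276.90 + duty 952.32 = 3180.85
Landed cost = invoice 57698.28 + 3180.85 = 60879.13

Total landed cost: USD 60879.13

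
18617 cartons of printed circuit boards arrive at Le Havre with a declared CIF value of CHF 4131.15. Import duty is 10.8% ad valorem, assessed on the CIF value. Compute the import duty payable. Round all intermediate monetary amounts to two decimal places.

Import duty = 4131.15 × 10.8% = 446.16

Import duty: CHF 446.16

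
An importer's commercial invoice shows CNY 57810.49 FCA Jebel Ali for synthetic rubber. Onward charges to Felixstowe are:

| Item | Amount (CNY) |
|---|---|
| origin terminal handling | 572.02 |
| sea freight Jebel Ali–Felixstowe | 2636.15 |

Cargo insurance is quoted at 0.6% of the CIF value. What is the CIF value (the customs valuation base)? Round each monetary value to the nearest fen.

Let C be the CIF value. C = FCA price + pre-shipment costs + freight + 0.6% × C
C − 0.6% × C = 57810.49 + 572.02 + 2636.15
0.994 × C = 61018.66
C = 61018.66 / 0.994 = 61386.98
Insurance premium = 0.6% × 61386.98 = 368.32

CIF value: CNY 61386.98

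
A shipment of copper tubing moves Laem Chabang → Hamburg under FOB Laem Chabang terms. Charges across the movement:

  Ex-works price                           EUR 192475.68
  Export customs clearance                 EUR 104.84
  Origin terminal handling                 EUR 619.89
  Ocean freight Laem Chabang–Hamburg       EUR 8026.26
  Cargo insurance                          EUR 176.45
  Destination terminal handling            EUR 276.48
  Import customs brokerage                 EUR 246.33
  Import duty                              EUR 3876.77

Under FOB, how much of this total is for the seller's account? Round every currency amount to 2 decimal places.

FOB: the seller bears costs until goods are on board at the origin port; the buyer bears freight, insurance and all costs thereafter.
Seller's account: goods 192475.68 + export clearance 104.84 + origin terminal 619.89 = 193200.41
Buyer's account: freight 8026.26 + insurance 176.45 + destination terminal 276.48 + brokerage 246.33 + duty 3876.77 = 12602.29

Seller's account: EUR 193200.41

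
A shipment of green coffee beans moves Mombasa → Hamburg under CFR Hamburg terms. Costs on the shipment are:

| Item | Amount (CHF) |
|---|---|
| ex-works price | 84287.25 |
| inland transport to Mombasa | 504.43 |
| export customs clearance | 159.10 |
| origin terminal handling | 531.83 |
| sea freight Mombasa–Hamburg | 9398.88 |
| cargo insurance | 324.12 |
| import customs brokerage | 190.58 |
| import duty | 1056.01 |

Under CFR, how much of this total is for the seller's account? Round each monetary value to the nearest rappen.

Seller's account: CHF 94881.49

CFR: the seller pays costs through ocean freight to the destination port, but not insurance.
Seller's account: goods 84287.25 + inland to port 504.43 + export clearance 159.10 + origin terminal 531.83 + freight 9398.88 = 94881.49
Buyer's account: insurance 324.12 + brokerage 190.58 + duty 1056.01 = 1570.71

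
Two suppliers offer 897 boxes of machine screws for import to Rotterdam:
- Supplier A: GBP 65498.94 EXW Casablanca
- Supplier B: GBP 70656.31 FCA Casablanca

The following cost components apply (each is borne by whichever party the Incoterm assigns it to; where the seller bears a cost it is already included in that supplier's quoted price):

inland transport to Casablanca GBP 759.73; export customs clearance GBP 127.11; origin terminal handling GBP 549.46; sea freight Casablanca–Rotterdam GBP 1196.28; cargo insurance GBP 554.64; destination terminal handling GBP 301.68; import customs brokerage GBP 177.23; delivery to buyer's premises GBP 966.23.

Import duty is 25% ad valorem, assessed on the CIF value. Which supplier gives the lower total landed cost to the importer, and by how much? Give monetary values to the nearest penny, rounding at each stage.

Supplier A (EXW):
CIF value = EXW price + inland to port + export clearance + origin terminal + freight + insurance = 65498.94 + 759.73 + 127.11 + 549.46 + 1196.28 + 554.64 = 68686.16
Import duty = 68686.16 × 25% = 17171.54
Buyer bears (A): 759.73 + 127.11 + 549.46 + 1196.28 + 554.64 + 301.68 + 177.23 + 966.23 = 4632.36
Landed cost (A) = invoice 65498.94 + 4632.36 + duty 17171.54 = 87302.84
Supplier B (FCA):
CIF value = FCA price + origin terminal + freight + insurance = 70656.31 + 549.46 + 1196.28 + 554.64 = 72956.69
Import duty = 72956.69 × 25% = 18239.17
Buyer bears (B): 549.46 + 1196.28 + 554.64 + 301.68 + 177.23 + 966.23 = 3745.52
Landed cost (B) = invoice 70656.31 + 3745.52 + duty 18239.17 = 92641.00
Difference = |87302.84 − 92641.00| = 5338.16

Supplier A is cheaper by GBP 5338.16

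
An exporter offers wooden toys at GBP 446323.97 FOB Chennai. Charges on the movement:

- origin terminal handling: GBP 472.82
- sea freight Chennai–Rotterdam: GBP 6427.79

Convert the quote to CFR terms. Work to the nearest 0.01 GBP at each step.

Not relevant to the conversion: origin terminal — on the seller under both FOB and CFR; already in the FOB price and stays in the CFR price.
From FOB to CFR, the seller additionally bears: freight.
CFR price = 446323.97 + 6427.79 = 452751.76

CFR price: GBP 452751.76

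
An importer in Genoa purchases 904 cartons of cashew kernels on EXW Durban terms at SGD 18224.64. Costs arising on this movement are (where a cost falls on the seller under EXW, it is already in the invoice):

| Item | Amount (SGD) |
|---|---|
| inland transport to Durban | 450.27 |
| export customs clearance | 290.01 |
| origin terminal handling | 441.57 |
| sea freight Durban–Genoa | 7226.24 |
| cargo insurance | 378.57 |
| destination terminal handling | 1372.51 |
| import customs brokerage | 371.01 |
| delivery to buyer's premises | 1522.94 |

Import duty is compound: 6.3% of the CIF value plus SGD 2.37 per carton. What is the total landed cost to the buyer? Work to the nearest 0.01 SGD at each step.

Total landed cost: SGD 34121.95

EXW: the seller makes goods available at their premises; the buyer bears all onward costs.
CIF value = EXW price + inland to port + export clearance + origin terminal + freight + insurance = 18224.64 + 450.27 + 290.01 + 441.57 + 7226.24 + 378.57 = 27011.30
Ad valorem component: 27011.30 × 6.3% = 1701.71
Specific component: 904 × 2.37 = 2142.48
Import duty = 1701.71 + 2142.48 = 3844.19
Buyer bears: inland to port 450.27 + export clearance 290.01 + origin terminal 441.57 + freight 7226.24 + insurance 378.57 + destination terminal 1372.51 + brokerage 371.01 + delivery 1522.94 + duty 3844.19 = 15897.31
Landed cost = invoice 18224.64 + 15897.31 = 34121.95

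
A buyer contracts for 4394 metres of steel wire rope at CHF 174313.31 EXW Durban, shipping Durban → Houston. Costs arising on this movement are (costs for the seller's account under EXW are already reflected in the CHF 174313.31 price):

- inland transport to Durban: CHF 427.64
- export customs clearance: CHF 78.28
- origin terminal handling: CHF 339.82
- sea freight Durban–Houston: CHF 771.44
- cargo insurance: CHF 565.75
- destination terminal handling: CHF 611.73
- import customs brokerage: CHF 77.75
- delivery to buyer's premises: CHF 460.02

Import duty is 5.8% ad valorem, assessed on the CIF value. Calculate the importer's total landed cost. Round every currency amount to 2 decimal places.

EXW: the seller makes goods available at their premises; the buyer bears all onward costs.
CIF value = EXW price + inland to port + export clearance + origin terminal + freight + insurance = 174313.31 + 427.64 + 78.28 + 339.82 + 771.44 + 565.75 = 176496.24
Import duty = 176496.24 × 5.8% = 10236.78
Buyer bears: inland to port 427.64 + export clearance 78.28 + origin terminal 339.82 + freight 771.44 + insurance 565.75 + destination terminal 611.73 + brokerage 77.75 + delivery 460.02 + duty 10236.78 = 13569.21
Landed cost = invoice 174313.31 + 13569.21 = 187882.52

Total landed cost: CHF 187882.52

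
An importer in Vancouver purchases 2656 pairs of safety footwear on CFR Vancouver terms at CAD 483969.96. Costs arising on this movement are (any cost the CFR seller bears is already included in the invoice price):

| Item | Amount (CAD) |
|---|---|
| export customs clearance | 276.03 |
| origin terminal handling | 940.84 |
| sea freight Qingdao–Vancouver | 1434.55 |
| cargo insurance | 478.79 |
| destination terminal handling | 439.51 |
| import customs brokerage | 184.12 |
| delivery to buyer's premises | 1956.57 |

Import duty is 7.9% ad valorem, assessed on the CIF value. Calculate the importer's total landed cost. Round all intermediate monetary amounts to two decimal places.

Total landed cost: CAD 525300.40

CFR: the seller pays costs through ocean freight to the destination port, but not insurance.
Already in the invoice (seller's account under CFR): export clearance, origin terminal, freight — exclude.
CIF value = CFR price + insurance = 483969.96 + 478.79 = 484448.75
Import duty = 484448.75 × 7.9% = 38271.45
Buyer bears: insurance 478.79 + destination terminal 439.51 + brokerage 184.12 + delivery 1956.57 + duty 38271.45 = 41330.44
Landed cost = invoice 483969.96 + 41330.44 = 525300.40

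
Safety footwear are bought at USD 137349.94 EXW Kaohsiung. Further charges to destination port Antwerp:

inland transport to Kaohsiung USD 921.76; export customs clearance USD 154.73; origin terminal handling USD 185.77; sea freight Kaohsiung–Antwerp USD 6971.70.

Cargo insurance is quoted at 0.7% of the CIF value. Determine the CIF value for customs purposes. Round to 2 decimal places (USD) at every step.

CIF value: USD 146610.17

Let C be the CIF value. C = EXW price + pre-shipment costs + freight + 0.7% × C
C − 0.7% × C = 137349.94 + 921.76 + 154.73 + 185.77 + 6971.70
0.993 × C = 145583.90
C = 145583.90 / 0.993 = 146610.17
Insurance premium = 0.7% × 146610.17 = 1026.27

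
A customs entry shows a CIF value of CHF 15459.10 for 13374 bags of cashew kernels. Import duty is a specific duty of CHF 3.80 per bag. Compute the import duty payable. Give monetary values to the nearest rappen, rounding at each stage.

Import duty = 13374 × 3.80 = 50821.20

Import duty: CHF 50821.20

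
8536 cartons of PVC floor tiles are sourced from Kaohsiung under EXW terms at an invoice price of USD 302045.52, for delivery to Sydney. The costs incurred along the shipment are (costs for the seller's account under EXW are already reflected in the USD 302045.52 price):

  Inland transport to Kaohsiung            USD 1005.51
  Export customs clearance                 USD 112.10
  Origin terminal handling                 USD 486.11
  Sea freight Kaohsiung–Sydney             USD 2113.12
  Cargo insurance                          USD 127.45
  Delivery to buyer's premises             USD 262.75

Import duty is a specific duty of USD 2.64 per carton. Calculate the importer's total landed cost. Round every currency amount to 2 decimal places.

EXW: the seller makes goods available at their premises; the buyer bears all onward costs.
CIF value = EXW price + inland to port + export clearance + origin terminal + freight + insurance = 302045.52 + 1005.51 + 112.10 + 486.11 + 2113.12 + 127.45 = 305889.81
Import duty = 8536 × 2.64 = 22535.04
Buyer bears: inland to port 1005.51 + export clearance 112.10 + origin terminal 486.11 + freight 2113.12 + insurance 127.45 + delivery 262.75 + duty 22535.04 = 26642.08
Landed cost = invoice 302045.52 + 26642.08 = 328687.60

Total landed cost: USD 328687.60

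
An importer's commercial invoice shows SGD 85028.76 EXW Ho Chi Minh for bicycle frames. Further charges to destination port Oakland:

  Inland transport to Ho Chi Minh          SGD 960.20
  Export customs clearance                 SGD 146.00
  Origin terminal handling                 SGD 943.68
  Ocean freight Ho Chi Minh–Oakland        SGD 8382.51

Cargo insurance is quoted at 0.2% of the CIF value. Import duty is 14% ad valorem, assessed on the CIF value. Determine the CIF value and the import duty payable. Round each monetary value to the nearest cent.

Let C be the CIF value. C = EXW price + pre-shipment costs + freight + 0.2% × C
C − 0.2% × C = 85028.76 + 960.20 + 146.00 + 943.68 + 8382.51
0.998 × C = 95461.15
C = 95461.15 / 0.998 = 95652.45
Insurance premium = 0.2% × 95652.45 = 191.30
Import duty = 95652.45 × 14% = 13391.34

CIF value: SGD 95652.45; import duty: SGD 13391.34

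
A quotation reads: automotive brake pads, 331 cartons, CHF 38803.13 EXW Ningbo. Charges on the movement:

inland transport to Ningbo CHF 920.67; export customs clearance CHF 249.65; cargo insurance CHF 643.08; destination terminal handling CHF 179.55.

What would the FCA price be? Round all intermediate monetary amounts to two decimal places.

FCA price: CHF 39973.45

Not relevant to the conversion: insurance, destination terminal — on the buyer under both terms; not part of either seller's price.
From EXW to FCA, the seller additionally bears: inland to port, export clearance.
FCA price = 38803.13 + 920.67 + 249.65 = 39973.45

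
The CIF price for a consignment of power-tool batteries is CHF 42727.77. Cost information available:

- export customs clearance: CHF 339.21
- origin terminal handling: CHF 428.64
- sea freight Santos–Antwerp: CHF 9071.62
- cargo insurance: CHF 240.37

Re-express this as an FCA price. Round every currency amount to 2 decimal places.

FCA price: CHF 32987.14

Not relevant to the conversion: export clearance — on the seller under both CIF and FCA; already in the CIF price and stays in the FCA price.
From CIF to FCA, the seller no longer bears: origin terminal, freight, insurance.
FCA price = 42727.77 − 428.64 − 9071.62 − 240.37 = 32987.14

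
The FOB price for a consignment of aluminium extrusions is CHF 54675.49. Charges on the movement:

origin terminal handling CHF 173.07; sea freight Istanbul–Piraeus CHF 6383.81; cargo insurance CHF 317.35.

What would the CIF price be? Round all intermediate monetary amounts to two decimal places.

CIF price: CHF 61376.65

Not relevant to the conversion: origin terminal — on the seller under both FOB and CIF; already in the FOB price and stays in the CIF price.
From FOB to CIF, the seller additionally bears: freight, insurance.
CIF price = 54675.49 + 6383.81 + 317.35 = 61376.65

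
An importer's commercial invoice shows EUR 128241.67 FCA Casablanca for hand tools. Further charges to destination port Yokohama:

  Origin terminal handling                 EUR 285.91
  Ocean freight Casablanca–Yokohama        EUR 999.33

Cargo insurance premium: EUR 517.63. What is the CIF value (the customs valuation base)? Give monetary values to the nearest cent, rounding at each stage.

CIF = FCA price + pre-shipment costs + freight + insurance
CIF = 128241.67 + 285.91 + 999.33 + 517.63 = 130044.54

CIF value: EUR 130044.54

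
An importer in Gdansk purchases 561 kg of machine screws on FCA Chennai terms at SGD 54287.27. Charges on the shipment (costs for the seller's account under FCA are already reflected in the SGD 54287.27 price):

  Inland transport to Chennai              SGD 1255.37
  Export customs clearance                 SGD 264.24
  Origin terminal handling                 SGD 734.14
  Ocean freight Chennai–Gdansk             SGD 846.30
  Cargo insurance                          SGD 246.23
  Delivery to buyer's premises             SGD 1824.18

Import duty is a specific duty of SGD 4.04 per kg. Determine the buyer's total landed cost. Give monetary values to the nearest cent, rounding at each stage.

FCA: the seller delivers export-cleared goods to the carrier; the buyer bears costs from that point.
Already in the invoice (seller's account under FCA): inland to port, export clearance — exclude.
CIF value = FCA price + origin terminal + freight + insurance = 54287.27 + 734.14 + 846.30 + 246.23 = 56113.94
Import duty = 561 × 4.04 = 2266.44
Buyer bears: origin terminal 734.14 + freight 846.30 + insurance 246.23 + delivery 1824.18 + duty 2266.44 = 5917.29
Landed cost = invoice 54287.27 + 5917.29 = 60204.56

Total landed cost: SGD 60204.56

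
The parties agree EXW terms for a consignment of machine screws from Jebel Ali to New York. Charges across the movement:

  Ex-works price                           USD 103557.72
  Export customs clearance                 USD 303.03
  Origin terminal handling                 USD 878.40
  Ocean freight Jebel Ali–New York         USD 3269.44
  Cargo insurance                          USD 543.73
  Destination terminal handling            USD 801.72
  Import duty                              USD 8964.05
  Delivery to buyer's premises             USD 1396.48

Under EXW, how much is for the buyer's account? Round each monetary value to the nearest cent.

Buyer's account: USD 16156.85

EXW: the seller makes goods available at their premises; the buyer bears all onward costs.
Seller's account: goods 103557.72 = 103557.72
Buyer's account: export clearance 303.03 + origin terminal 878.40 + freight 3269.44 + insurance 543.73 + destination terminal 801.72 + duty 8964.05 + delivery 1396.48 = 16156.85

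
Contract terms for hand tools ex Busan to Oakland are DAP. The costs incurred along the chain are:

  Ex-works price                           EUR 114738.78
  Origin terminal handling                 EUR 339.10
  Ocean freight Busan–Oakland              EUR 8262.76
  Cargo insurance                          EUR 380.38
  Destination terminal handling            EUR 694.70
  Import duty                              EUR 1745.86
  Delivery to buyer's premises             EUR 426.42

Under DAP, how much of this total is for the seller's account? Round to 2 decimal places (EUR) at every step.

Seller's account: EUR 124842.14

DAP: the seller bears all costs to the named destination except import duty and clearance.
Seller's account: goods 114738.78 + origin terminal 339.10 + freight 8262.76 + insurance 380.38 + destination terminal 694.70 + delivery 426.42 = 124842.14
Buyer's account: duty 1745.86 = 1745.86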